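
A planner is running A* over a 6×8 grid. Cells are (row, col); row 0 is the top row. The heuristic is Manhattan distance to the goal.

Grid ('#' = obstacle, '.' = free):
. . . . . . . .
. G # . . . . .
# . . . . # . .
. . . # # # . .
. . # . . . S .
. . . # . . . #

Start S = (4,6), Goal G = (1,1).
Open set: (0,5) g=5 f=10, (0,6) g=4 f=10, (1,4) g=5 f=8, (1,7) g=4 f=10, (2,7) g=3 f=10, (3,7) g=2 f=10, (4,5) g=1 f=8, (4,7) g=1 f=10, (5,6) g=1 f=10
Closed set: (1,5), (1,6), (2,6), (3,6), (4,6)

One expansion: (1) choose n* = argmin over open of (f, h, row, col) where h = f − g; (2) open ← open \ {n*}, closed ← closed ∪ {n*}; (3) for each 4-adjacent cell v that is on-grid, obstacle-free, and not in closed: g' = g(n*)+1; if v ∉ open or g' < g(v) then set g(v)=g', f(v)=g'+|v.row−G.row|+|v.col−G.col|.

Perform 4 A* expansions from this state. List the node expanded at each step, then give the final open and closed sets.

order=[(1,4) → (1,3) → (4,5) → (4,4)]; open=[(0,3) g=7 f=10, (0,4) g=6 f=10, (0,5) g=5 f=10, (0,6) g=4 f=10, (1,7) g=4 f=10, (2,3) g=7 f=10, (2,4) g=6 f=10, (2,7) g=3 f=10, (3,7) g=2 f=10, (4,3) g=3 f=8, (4,7) g=1 f=10, (5,4) g=3 f=10, (5,5) g=2 f=10, (5,6) g=1 f=10]; closed=[(1,3), (1,4), (1,5), (1,6), (2,6), (3,6), (4,4), (4,5), (4,6)]

step 1: expand (1,4) (f=8, h=3) → closed; open now [(0,4) g=6 f=10, (0,5) g=5 f=10, (0,6) g=4 f=10, (1,3) g=6 f=8, (1,7) g=4 f=10, (2,4) g=6 f=10, (2,7) g=3 f=10, (3,7) g=2 f=10, (4,5) g=1 f=8, (4,7) g=1 f=10, (5,6) g=1 f=10]
step 2: expand (1,3) (f=8, h=2) → closed; open now [(0,3) g=7 f=10, (0,4) g=6 f=10, (0,5) g=5 f=10, (0,6) g=4 f=10, (1,7) g=4 f=10, (2,3) g=7 f=10, (2,4) g=6 f=10, (2,7) g=3 f=10, (3,7) g=2 f=10, (4,5) g=1 f=8, (4,7) g=1 f=10, (5,6) g=1 f=10]
step 3: expand (4,5) (f=8, h=7) → closed; open now [(0,3) g=7 f=10, (0,4) g=6 f=10, (0,5) g=5 f=10, (0,6) g=4 f=10, (1,7) g=4 f=10, (2,3) g=7 f=10, (2,4) g=6 f=10, (2,7) g=3 f=10, (3,7) g=2 f=10, (4,4) g=2 f=8, (4,7) g=1 f=10, (5,5) g=2 f=10, (5,6) g=1 f=10]
step 4: expand (4,4) (f=8, h=6) → closed; open now [(0,3) g=7 f=10, (0,4) g=6 f=10, (0,5) g=5 f=10, (0,6) g=4 f=10, (1,7) g=4 f=10, (2,3) g=7 f=10, (2,4) g=6 f=10, (2,7) g=3 f=10, (3,7) g=2 f=10, (4,3) g=3 f=8, (4,7) g=1 f=10, (5,4) g=3 f=10, (5,5) g=2 f=10, (5,6) g=1 f=10]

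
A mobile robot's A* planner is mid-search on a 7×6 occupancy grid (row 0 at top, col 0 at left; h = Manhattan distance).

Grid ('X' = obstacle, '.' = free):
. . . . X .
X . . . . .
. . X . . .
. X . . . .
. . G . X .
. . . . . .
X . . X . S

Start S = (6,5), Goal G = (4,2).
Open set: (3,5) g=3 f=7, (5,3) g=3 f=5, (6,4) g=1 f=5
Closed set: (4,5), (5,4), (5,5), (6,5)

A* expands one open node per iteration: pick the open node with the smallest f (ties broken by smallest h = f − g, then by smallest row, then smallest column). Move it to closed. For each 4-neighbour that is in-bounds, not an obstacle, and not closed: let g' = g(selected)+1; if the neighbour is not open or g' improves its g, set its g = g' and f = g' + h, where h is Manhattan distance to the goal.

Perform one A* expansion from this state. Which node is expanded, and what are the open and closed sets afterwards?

step 1: expand (5,3) (f=5, h=2) → closed; open now [(3,5) g=3 f=7, (4,3) g=4 f=5, (5,2) g=4 f=5, (6,4) g=1 f=5]

expanded=(5,3); open=[(3,5) g=3 f=7, (4,3) g=4 f=5, (5,2) g=4 f=5, (6,4) g=1 f=5]; closed=[(4,5), (5,3), (5,4), (5,5), (6,5)]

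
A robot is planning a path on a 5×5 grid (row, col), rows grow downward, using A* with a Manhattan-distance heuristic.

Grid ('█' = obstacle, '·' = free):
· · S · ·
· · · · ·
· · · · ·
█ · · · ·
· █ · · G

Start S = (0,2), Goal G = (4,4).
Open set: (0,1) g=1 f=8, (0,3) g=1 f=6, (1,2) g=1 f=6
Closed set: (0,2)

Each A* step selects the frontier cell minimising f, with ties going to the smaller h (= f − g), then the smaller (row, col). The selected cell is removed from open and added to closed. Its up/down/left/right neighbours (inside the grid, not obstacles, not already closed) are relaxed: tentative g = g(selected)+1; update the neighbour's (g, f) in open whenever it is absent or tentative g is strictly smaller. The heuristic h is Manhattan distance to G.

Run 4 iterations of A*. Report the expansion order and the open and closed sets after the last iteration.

order=[(0,3) → (0,4) → (1,4) → (2,4)]; open=[(0,1) g=1 f=8, (1,2) g=1 f=6, (1,3) g=2 f=6, (2,3) g=5 f=8, (3,4) g=5 f=6]; closed=[(0,2), (0,3), (0,4), (1,4), (2,4)]

step 1: expand (0,3) (f=6, h=5) → closed; open now [(0,1) g=1 f=8, (0,4) g=2 f=6, (1,2) g=1 f=6, (1,3) g=2 f=6]
step 2: expand (0,4) (f=6, h=4) → closed; open now [(0,1) g=1 f=8, (1,2) g=1 f=6, (1,3) g=2 f=6, (1,4) g=3 f=6]
step 3: expand (1,4) (f=6, h=3) → closed; open now [(0,1) g=1 f=8, (1,2) g=1 f=6, (1,3) g=2 f=6, (2,4) g=4 f=6]
step 4: expand (2,4) (f=6, h=2) → closed; open now [(0,1) g=1 f=8, (1,2) g=1 f=6, (1,3) g=2 f=6, (2,3) g=5 f=8, (3,4) g=5 f=6]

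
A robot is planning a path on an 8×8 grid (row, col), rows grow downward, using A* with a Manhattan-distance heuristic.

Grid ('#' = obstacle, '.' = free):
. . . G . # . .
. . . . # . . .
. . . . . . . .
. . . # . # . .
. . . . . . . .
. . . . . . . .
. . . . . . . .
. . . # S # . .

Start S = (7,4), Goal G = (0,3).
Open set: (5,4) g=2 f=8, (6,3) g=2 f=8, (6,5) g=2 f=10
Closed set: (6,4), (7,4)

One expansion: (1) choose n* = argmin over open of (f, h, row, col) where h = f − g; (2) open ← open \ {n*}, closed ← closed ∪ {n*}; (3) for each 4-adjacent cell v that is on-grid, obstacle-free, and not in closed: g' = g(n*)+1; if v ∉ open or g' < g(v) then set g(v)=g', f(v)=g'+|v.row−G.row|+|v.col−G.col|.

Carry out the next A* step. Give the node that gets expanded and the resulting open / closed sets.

expanded=(5,4); open=[(4,4) g=3 f=8, (5,3) g=3 f=8, (5,5) g=3 f=10, (6,3) g=2 f=8, (6,5) g=2 f=10]; closed=[(5,4), (6,4), (7,4)]

step 1: expand (5,4) (f=8, h=6) → closed; open now [(4,4) g=3 f=8, (5,3) g=3 f=8, (5,5) g=3 f=10, (6,3) g=2 f=8, (6,5) g=2 f=10]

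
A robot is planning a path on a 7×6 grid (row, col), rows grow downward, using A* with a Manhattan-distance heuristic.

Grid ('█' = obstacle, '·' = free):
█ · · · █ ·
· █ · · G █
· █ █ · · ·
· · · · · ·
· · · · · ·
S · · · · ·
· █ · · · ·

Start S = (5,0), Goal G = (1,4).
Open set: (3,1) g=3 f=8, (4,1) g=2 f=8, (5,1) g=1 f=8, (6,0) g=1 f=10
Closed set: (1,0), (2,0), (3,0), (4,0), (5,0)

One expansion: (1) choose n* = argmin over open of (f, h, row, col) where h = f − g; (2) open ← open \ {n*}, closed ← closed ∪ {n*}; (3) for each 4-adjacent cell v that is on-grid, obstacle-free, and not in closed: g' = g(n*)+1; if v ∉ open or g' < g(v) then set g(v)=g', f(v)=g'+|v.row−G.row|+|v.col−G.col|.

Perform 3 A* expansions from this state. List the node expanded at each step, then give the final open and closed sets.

step 1: expand (3,1) (f=8, h=5) → closed; open now [(3,2) g=4 f=8, (4,1) g=2 f=8, (5,1) g=1 f=8, (6,0) g=1 f=10]
step 2: expand (3,2) (f=8, h=4) → closed; open now [(3,3) g=5 f=8, (4,1) g=2 f=8, (4,2) g=5 f=10, (5,1) g=1 f=8, (6,0) g=1 f=10]
step 3: expand (3,3) (f=8, h=3) → closed; open now [(2,3) g=6 f=8, (3,4) g=6 f=8, (4,1) g=2 f=8, (4,2) g=5 f=10, (4,3) g=6 f=10, (5,1) g=1 f=8, (6,0) g=1 f=10]

order=[(3,1) → (3,2) → (3,3)]; open=[(2,3) g=6 f=8, (3,4) g=6 f=8, (4,1) g=2 f=8, (4,2) g=5 f=10, (4,3) g=6 f=10, (5,1) g=1 f=8, (6,0) g=1 f=10]; closed=[(1,0), (2,0), (3,0), (3,1), (3,2), (3,3), (4,0), (5,0)]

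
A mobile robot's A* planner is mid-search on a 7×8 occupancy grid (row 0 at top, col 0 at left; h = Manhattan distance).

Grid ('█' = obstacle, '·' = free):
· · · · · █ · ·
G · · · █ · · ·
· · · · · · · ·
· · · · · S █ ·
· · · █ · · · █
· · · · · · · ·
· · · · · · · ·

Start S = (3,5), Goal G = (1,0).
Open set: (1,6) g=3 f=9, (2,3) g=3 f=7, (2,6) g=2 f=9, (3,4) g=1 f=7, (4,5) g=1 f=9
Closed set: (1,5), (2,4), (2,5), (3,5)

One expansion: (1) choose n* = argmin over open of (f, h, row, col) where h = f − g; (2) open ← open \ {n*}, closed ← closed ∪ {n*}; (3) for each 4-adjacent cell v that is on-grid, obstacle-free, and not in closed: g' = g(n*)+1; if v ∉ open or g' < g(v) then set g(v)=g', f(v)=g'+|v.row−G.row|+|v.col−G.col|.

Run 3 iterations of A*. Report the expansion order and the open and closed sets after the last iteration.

order=[(2,3) → (1,3) → (1,2)]; open=[(0,2) g=6 f=9, (0,3) g=5 f=9, (1,1) g=6 f=7, (1,6) g=3 f=9, (2,2) g=4 f=7, (2,6) g=2 f=9, (3,3) g=4 f=9, (3,4) g=1 f=7, (4,5) g=1 f=9]; closed=[(1,2), (1,3), (1,5), (2,3), (2,4), (2,5), (3,5)]

step 1: expand (2,3) (f=7, h=4) → closed; open now [(1,3) g=4 f=7, (1,6) g=3 f=9, (2,2) g=4 f=7, (2,6) g=2 f=9, (3,3) g=4 f=9, (3,4) g=1 f=7, (4,5) g=1 f=9]
step 2: expand (1,3) (f=7, h=3) → closed; open now [(0,3) g=5 f=9, (1,2) g=5 f=7, (1,6) g=3 f=9, (2,2) g=4 f=7, (2,6) g=2 f=9, (3,3) g=4 f=9, (3,4) g=1 f=7, (4,5) g=1 f=9]
step 3: expand (1,2) (f=7, h=2) → closed; open now [(0,2) g=6 f=9, (0,3) g=5 f=9, (1,1) g=6 f=7, (1,6) g=3 f=9, (2,2) g=4 f=7, (2,6) g=2 f=9, (3,3) g=4 f=9, (3,4) g=1 f=7, (4,5) g=1 f=9]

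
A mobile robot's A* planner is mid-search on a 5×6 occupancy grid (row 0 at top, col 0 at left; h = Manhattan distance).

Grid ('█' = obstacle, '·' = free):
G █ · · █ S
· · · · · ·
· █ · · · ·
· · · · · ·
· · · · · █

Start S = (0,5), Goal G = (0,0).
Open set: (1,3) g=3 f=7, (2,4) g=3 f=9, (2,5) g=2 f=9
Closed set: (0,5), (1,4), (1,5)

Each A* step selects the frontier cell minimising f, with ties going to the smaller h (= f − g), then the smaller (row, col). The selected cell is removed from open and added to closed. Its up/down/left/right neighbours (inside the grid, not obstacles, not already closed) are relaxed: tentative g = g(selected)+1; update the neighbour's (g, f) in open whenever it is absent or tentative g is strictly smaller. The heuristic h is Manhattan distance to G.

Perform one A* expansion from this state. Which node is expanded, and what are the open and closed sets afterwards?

step 1: expand (1,3) (f=7, h=4) → closed; open now [(0,3) g=4 f=7, (1,2) g=4 f=7, (2,3) g=4 f=9, (2,4) g=3 f=9, (2,5) g=2 f=9]

expanded=(1,3); open=[(0,3) g=4 f=7, (1,2) g=4 f=7, (2,3) g=4 f=9, (2,4) g=3 f=9, (2,5) g=2 f=9]; closed=[(0,5), (1,3), (1,4), (1,5)]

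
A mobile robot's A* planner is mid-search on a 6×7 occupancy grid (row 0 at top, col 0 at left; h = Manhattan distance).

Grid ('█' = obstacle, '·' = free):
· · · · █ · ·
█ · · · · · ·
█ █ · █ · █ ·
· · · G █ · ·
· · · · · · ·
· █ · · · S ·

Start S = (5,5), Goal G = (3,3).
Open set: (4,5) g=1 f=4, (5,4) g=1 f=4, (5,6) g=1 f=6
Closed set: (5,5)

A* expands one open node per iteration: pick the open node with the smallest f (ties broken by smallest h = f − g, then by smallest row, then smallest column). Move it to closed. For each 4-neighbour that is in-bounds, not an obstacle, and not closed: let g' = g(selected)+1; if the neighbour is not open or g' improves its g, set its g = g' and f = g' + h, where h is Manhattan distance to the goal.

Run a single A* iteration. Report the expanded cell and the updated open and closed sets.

expanded=(4,5); open=[(3,5) g=2 f=4, (4,4) g=2 f=4, (4,6) g=2 f=6, (5,4) g=1 f=4, (5,6) g=1 f=6]; closed=[(4,5), (5,5)]

step 1: expand (4,5) (f=4, h=3) → closed; open now [(3,5) g=2 f=4, (4,4) g=2 f=4, (4,6) g=2 f=6, (5,4) g=1 f=4, (5,6) g=1 f=6]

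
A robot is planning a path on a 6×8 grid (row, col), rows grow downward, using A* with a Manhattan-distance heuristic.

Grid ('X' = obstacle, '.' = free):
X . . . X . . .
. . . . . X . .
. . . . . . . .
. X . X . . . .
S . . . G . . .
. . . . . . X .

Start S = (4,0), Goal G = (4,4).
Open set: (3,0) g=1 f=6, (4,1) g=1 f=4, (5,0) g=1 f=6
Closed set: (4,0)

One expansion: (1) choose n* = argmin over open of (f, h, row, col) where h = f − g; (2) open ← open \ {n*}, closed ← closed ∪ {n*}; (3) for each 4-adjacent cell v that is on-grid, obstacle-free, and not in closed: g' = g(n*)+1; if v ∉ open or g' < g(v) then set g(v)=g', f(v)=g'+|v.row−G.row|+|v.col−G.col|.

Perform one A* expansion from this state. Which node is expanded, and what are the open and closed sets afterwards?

expanded=(4,1); open=[(3,0) g=1 f=6, (4,2) g=2 f=4, (5,0) g=1 f=6, (5,1) g=2 f=6]; closed=[(4,0), (4,1)]

step 1: expand (4,1) (f=4, h=3) → closed; open now [(3,0) g=1 f=6, (4,2) g=2 f=4, (5,0) g=1 f=6, (5,1) g=2 f=6]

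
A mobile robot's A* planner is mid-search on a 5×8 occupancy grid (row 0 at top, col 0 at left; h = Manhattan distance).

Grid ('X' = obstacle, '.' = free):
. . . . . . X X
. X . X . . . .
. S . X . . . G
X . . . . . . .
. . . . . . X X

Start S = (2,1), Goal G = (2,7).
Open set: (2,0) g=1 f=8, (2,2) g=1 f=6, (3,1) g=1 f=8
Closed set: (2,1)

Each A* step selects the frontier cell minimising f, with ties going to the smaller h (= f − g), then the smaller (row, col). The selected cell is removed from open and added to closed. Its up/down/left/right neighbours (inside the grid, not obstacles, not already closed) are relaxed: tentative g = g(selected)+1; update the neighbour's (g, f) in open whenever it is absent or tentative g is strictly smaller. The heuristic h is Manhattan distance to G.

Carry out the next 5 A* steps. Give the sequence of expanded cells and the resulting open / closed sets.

order=[(2,2) → (1,2) → (3,2) → (3,3) → (3,4)]; open=[(0,2) g=3 f=10, (2,0) g=1 f=8, (2,4) g=5 f=8, (3,1) g=1 f=8, (3,5) g=5 f=8, (4,2) g=3 f=10, (4,3) g=4 f=10, (4,4) g=5 f=10]; closed=[(1,2), (2,1), (2,2), (3,2), (3,3), (3,4)]

step 1: expand (2,2) (f=6, h=5) → closed; open now [(1,2) g=2 f=8, (2,0) g=1 f=8, (3,1) g=1 f=8, (3,2) g=2 f=8]
step 2: expand (1,2) (f=8, h=6) → closed; open now [(0,2) g=3 f=10, (2,0) g=1 f=8, (3,1) g=1 f=8, (3,2) g=2 f=8]
step 3: expand (3,2) (f=8, h=6) → closed; open now [(0,2) g=3 f=10, (2,0) g=1 f=8, (3,1) g=1 f=8, (3,3) g=3 f=8, (4,2) g=3 f=10]
step 4: expand (3,3) (f=8, h=5) → closed; open now [(0,2) g=3 f=10, (2,0) g=1 f=8, (3,1) g=1 f=8, (3,4) g=4 f=8, (4,2) g=3 f=10, (4,3) g=4 f=10]
step 5: expand (3,4) (f=8, h=4) → closed; open now [(0,2) g=3 f=10, (2,0) g=1 f=8, (2,4) g=5 f=8, (3,1) g=1 f=8, (3,5) g=5 f=8, (4,2) g=3 f=10, (4,3) g=4 f=10, (4,4) g=5 f=10]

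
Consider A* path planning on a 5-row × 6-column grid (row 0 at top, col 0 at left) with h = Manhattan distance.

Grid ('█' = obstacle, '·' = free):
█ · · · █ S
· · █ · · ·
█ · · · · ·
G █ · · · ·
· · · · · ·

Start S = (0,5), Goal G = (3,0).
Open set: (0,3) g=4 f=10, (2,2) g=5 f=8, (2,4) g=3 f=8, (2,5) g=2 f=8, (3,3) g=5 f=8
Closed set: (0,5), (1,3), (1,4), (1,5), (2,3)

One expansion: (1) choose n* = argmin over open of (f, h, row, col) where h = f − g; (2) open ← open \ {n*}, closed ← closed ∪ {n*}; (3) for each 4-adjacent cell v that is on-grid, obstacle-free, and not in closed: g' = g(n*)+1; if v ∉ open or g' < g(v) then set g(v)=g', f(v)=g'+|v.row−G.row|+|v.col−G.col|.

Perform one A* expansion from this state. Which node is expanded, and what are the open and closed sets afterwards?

step 1: expand (2,2) (f=8, h=3) → closed; open now [(0,3) g=4 f=10, (2,1) g=6 f=8, (2,4) g=3 f=8, (2,5) g=2 f=8, (3,2) g=6 f=8, (3,3) g=5 f=8]

expanded=(2,2); open=[(0,3) g=4 f=10, (2,1) g=6 f=8, (2,4) g=3 f=8, (2,5) g=2 f=8, (3,2) g=6 f=8, (3,3) g=5 f=8]; closed=[(0,5), (1,3), (1,4), (1,5), (2,2), (2,3)]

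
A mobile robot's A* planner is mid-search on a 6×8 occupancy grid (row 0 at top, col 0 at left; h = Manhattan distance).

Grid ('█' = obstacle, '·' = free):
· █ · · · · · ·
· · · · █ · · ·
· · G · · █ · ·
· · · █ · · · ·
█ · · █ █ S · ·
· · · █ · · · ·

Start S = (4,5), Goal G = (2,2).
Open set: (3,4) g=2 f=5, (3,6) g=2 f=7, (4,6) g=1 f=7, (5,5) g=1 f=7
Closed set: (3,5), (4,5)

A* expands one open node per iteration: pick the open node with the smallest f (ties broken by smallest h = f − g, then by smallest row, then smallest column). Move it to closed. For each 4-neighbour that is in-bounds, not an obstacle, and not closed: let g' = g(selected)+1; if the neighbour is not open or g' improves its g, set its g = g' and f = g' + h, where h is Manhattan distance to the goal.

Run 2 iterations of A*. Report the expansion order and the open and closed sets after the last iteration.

step 1: expand (3,4) (f=5, h=3) → closed; open now [(2,4) g=3 f=5, (3,6) g=2 f=7, (4,6) g=1 f=7, (5,5) g=1 f=7]
step 2: expand (2,4) (f=5, h=2) → closed; open now [(2,3) g=4 f=5, (3,6) g=2 f=7, (4,6) g=1 f=7, (5,5) g=1 f=7]

order=[(3,4) → (2,4)]; open=[(2,3) g=4 f=5, (3,6) g=2 f=7, (4,6) g=1 f=7, (5,5) g=1 f=7]; closed=[(2,4), (3,4), (3,5), (4,5)]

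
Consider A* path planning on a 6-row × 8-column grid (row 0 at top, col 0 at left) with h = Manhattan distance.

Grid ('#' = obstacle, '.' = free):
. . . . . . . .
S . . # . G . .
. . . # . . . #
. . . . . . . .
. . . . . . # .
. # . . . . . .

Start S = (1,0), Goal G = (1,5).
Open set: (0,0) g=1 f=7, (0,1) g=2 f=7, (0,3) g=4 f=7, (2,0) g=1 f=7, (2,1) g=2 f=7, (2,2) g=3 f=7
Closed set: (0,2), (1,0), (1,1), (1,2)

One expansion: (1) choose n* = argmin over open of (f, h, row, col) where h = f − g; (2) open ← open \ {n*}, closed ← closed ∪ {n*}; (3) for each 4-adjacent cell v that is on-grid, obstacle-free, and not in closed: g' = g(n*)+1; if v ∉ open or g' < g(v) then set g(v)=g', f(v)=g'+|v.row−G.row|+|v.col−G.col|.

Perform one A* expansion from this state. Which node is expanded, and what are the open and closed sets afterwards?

expanded=(0,3); open=[(0,0) g=1 f=7, (0,1) g=2 f=7, (0,4) g=5 f=7, (2,0) g=1 f=7, (2,1) g=2 f=7, (2,2) g=3 f=7]; closed=[(0,2), (0,3), (1,0), (1,1), (1,2)]

step 1: expand (0,3) (f=7, h=3) → closed; open now [(0,0) g=1 f=7, (0,1) g=2 f=7, (0,4) g=5 f=7, (2,0) g=1 f=7, (2,1) g=2 f=7, (2,2) g=3 f=7]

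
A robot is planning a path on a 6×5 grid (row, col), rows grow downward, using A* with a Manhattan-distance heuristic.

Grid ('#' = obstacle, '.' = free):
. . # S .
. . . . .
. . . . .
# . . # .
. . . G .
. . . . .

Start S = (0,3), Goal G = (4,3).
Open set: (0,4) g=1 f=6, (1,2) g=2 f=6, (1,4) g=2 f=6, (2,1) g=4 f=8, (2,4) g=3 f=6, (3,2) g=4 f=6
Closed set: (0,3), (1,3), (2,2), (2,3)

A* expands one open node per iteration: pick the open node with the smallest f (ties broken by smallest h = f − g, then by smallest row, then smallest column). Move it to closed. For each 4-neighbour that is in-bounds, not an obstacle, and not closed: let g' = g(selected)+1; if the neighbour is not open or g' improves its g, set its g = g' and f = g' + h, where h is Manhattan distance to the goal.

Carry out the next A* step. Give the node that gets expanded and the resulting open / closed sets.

expanded=(3,2); open=[(0,4) g=1 f=6, (1,2) g=2 f=6, (1,4) g=2 f=6, (2,1) g=4 f=8, (2,4) g=3 f=6, (3,1) g=5 f=8, (4,2) g=5 f=6]; closed=[(0,3), (1,3), (2,2), (2,3), (3,2)]

step 1: expand (3,2) (f=6, h=2) → closed; open now [(0,4) g=1 f=6, (1,2) g=2 f=6, (1,4) g=2 f=6, (2,1) g=4 f=8, (2,4) g=3 f=6, (3,1) g=5 f=8, (4,2) g=5 f=6]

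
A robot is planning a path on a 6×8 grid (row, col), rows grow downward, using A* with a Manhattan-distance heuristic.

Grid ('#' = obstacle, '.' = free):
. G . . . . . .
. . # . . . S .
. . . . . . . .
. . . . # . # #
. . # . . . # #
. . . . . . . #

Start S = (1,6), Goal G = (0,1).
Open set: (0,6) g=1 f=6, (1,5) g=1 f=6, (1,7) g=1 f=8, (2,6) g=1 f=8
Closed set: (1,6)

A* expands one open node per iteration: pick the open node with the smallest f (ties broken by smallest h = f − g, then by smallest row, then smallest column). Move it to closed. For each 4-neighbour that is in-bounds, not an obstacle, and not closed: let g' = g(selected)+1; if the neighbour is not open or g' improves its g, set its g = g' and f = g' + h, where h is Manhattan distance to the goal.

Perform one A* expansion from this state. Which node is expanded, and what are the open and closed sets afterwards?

step 1: expand (0,6) (f=6, h=5) → closed; open now [(0,5) g=2 f=6, (0,7) g=2 f=8, (1,5) g=1 f=6, (1,7) g=1 f=8, (2,6) g=1 f=8]

expanded=(0,6); open=[(0,5) g=2 f=6, (0,7) g=2 f=8, (1,5) g=1 f=6, (1,7) g=1 f=8, (2,6) g=1 f=8]; closed=[(0,6), (1,6)]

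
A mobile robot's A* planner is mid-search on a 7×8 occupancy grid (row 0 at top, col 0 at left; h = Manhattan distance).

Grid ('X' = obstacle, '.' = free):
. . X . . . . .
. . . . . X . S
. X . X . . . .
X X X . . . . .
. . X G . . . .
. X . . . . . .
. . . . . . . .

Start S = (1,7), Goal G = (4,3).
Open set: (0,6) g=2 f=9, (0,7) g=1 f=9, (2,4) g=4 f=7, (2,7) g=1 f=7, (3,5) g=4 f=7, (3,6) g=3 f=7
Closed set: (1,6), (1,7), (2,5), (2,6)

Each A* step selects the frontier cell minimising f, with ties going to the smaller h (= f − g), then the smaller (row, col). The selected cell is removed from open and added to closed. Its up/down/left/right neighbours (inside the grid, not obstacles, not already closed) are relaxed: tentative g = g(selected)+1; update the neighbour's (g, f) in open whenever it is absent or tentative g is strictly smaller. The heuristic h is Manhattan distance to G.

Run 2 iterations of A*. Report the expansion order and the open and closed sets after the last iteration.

order=[(2,4) → (3,4)]; open=[(0,6) g=2 f=9, (0,7) g=1 f=9, (1,4) g=5 f=9, (2,7) g=1 f=7, (3,3) g=6 f=7, (3,5) g=4 f=7, (3,6) g=3 f=7, (4,4) g=6 f=7]; closed=[(1,6), (1,7), (2,4), (2,5), (2,6), (3,4)]

step 1: expand (2,4) (f=7, h=3) → closed; open now [(0,6) g=2 f=9, (0,7) g=1 f=9, (1,4) g=5 f=9, (2,7) g=1 f=7, (3,4) g=5 f=7, (3,5) g=4 f=7, (3,6) g=3 f=7]
step 2: expand (3,4) (f=7, h=2) → closed; open now [(0,6) g=2 f=9, (0,7) g=1 f=9, (1,4) g=5 f=9, (2,7) g=1 f=7, (3,3) g=6 f=7, (3,5) g=4 f=7, (3,6) g=3 f=7, (4,4) g=6 f=7]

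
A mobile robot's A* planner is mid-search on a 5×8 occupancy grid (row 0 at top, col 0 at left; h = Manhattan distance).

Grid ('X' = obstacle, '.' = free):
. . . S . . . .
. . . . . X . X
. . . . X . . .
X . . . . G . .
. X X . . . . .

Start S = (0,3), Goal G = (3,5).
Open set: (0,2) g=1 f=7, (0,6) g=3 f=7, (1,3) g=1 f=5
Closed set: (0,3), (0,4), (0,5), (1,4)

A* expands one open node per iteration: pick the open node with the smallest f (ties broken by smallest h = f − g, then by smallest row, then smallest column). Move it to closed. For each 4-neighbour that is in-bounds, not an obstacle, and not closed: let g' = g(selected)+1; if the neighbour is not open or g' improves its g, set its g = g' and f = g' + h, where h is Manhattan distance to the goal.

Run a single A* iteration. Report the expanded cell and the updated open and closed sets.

expanded=(1,3); open=[(0,2) g=1 f=7, (0,6) g=3 f=7, (1,2) g=2 f=7, (2,3) g=2 f=5]; closed=[(0,3), (0,4), (0,5), (1,3), (1,4)]

step 1: expand (1,3) (f=5, h=4) → closed; open now [(0,2) g=1 f=7, (0,6) g=3 f=7, (1,2) g=2 f=7, (2,3) g=2 f=5]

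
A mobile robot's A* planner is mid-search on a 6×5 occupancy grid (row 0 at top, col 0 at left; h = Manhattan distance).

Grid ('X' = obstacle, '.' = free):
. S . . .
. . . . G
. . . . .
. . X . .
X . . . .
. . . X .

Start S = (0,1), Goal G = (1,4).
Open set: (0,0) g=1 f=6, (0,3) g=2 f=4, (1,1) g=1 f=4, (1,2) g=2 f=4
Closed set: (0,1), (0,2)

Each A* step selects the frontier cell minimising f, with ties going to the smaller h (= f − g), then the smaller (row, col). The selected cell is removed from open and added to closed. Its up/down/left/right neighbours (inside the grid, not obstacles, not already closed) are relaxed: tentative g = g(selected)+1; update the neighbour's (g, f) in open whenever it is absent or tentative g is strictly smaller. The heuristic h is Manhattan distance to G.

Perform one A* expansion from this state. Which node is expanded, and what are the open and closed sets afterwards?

expanded=(0,3); open=[(0,0) g=1 f=6, (0,4) g=3 f=4, (1,1) g=1 f=4, (1,2) g=2 f=4, (1,3) g=3 f=4]; closed=[(0,1), (0,2), (0,3)]

step 1: expand (0,3) (f=4, h=2) → closed; open now [(0,0) g=1 f=6, (0,4) g=3 f=4, (1,1) g=1 f=4, (1,2) g=2 f=4, (1,3) g=3 f=4]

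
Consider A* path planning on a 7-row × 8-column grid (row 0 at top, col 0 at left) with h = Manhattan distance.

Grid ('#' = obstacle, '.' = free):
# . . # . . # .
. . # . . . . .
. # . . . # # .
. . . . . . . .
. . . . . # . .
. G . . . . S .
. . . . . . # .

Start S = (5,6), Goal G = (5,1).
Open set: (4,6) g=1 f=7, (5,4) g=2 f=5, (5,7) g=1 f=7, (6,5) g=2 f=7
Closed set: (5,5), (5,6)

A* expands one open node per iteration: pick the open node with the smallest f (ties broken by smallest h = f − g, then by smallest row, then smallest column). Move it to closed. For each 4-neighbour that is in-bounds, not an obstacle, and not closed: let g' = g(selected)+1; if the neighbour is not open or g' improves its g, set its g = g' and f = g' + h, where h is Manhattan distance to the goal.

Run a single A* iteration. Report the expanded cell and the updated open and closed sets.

step 1: expand (5,4) (f=5, h=3) → closed; open now [(4,4) g=3 f=7, (4,6) g=1 f=7, (5,3) g=3 f=5, (5,7) g=1 f=7, (6,4) g=3 f=7, (6,5) g=2 f=7]

expanded=(5,4); open=[(4,4) g=3 f=7, (4,6) g=1 f=7, (5,3) g=3 f=5, (5,7) g=1 f=7, (6,4) g=3 f=7, (6,5) g=2 f=7]; closed=[(5,4), (5,5), (5,6)]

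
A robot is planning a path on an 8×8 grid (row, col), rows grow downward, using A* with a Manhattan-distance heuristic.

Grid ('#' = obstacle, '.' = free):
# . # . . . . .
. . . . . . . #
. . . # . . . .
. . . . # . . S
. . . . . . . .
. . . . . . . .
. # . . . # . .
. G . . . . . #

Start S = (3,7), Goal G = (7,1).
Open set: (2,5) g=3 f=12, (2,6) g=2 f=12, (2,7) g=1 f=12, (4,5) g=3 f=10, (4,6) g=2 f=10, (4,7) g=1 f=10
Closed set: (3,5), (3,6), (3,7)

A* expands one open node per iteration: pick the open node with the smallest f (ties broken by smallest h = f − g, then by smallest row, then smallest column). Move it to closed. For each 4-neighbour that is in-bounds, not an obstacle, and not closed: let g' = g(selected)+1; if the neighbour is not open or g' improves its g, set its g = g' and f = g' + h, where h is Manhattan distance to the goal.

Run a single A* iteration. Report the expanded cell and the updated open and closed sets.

step 1: expand (4,5) (f=10, h=7) → closed; open now [(2,5) g=3 f=12, (2,6) g=2 f=12, (2,7) g=1 f=12, (4,4) g=4 f=10, (4,6) g=2 f=10, (4,7) g=1 f=10, (5,5) g=4 f=10]

expanded=(4,5); open=[(2,5) g=3 f=12, (2,6) g=2 f=12, (2,7) g=1 f=12, (4,4) g=4 f=10, (4,6) g=2 f=10, (4,7) g=1 f=10, (5,5) g=4 f=10]; closed=[(3,5), (3,6), (3,7), (4,5)]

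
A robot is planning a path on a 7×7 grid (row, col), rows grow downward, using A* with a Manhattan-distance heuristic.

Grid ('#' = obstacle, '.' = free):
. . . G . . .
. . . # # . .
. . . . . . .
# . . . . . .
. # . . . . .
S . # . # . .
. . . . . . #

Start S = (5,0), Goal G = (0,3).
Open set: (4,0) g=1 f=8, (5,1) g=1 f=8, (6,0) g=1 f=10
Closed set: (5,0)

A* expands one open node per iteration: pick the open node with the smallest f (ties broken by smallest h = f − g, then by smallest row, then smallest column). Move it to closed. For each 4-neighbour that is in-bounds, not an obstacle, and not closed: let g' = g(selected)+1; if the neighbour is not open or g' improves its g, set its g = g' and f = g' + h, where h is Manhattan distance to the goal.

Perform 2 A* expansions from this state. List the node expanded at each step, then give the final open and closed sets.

order=[(4,0) → (5,1)]; open=[(6,0) g=1 f=10, (6,1) g=2 f=10]; closed=[(4,0), (5,0), (5,1)]

step 1: expand (4,0) (f=8, h=7) → closed; open now [(5,1) g=1 f=8, (6,0) g=1 f=10]
step 2: expand (5,1) (f=8, h=7) → closed; open now [(6,0) g=1 f=10, (6,1) g=2 f=10]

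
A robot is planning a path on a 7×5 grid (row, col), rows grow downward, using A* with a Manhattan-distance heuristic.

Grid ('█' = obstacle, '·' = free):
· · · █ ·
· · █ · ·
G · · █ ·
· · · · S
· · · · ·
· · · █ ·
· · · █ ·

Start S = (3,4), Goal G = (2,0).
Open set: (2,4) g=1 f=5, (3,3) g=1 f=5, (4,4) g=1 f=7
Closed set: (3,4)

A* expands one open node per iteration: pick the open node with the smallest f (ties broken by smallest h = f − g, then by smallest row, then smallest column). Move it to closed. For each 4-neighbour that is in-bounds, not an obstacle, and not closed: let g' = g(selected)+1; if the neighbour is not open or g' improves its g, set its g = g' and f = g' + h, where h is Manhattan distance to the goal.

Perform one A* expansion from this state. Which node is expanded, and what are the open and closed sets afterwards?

step 1: expand (2,4) (f=5, h=4) → closed; open now [(1,4) g=2 f=7, (3,3) g=1 f=5, (4,4) g=1 f=7]

expanded=(2,4); open=[(1,4) g=2 f=7, (3,3) g=1 f=5, (4,4) g=1 f=7]; closed=[(2,4), (3,4)]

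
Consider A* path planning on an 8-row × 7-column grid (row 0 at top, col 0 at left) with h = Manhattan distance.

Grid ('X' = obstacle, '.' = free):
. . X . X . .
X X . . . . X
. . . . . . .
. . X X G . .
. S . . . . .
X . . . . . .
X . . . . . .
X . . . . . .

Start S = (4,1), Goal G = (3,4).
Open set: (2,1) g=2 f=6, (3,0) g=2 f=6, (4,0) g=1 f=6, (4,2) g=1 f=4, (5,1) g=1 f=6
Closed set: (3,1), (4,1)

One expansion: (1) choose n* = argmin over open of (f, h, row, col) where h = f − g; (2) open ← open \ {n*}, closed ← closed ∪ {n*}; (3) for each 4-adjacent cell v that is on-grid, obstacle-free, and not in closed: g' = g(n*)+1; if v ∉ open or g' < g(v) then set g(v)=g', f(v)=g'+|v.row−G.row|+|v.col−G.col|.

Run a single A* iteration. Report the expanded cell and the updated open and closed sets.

step 1: expand (4,2) (f=4, h=3) → closed; open now [(2,1) g=2 f=6, (3,0) g=2 f=6, (4,0) g=1 f=6, (4,3) g=2 f=4, (5,1) g=1 f=6, (5,2) g=2 f=6]

expanded=(4,2); open=[(2,1) g=2 f=6, (3,0) g=2 f=6, (4,0) g=1 f=6, (4,3) g=2 f=4, (5,1) g=1 f=6, (5,2) g=2 f=6]; closed=[(3,1), (4,1), (4,2)]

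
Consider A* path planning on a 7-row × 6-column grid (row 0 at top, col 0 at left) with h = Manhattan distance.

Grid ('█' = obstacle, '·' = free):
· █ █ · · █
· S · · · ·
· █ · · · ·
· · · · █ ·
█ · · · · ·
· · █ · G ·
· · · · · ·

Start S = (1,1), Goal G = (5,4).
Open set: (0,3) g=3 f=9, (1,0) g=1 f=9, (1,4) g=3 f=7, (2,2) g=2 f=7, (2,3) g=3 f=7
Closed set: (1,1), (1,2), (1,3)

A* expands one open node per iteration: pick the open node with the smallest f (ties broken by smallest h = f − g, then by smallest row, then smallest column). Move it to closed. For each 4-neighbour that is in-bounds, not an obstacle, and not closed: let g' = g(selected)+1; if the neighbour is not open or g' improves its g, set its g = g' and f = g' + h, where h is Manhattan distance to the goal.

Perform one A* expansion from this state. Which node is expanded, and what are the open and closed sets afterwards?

step 1: expand (1,4) (f=7, h=4) → closed; open now [(0,3) g=3 f=9, (0,4) g=4 f=9, (1,0) g=1 f=9, (1,5) g=4 f=9, (2,2) g=2 f=7, (2,3) g=3 f=7, (2,4) g=4 f=7]

expanded=(1,4); open=[(0,3) g=3 f=9, (0,4) g=4 f=9, (1,0) g=1 f=9, (1,5) g=4 f=9, (2,2) g=2 f=7, (2,3) g=3 f=7, (2,4) g=4 f=7]; closed=[(1,1), (1,2), (1,3), (1,4)]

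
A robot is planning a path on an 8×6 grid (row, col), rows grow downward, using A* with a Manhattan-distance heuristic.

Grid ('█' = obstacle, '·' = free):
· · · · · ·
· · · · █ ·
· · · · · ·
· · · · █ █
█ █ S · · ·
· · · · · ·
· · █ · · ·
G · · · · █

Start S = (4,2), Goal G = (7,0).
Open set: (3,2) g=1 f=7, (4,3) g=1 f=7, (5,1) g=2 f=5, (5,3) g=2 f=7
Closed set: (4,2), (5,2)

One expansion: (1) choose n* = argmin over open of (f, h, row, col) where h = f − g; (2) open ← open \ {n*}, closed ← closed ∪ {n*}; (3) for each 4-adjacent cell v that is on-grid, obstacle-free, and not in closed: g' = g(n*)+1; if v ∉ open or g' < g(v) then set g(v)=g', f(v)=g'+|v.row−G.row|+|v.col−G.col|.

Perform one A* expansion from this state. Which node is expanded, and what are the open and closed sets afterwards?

step 1: expand (5,1) (f=5, h=3) → closed; open now [(3,2) g=1 f=7, (4,3) g=1 f=7, (5,0) g=3 f=5, (5,3) g=2 f=7, (6,1) g=3 f=5]

expanded=(5,1); open=[(3,2) g=1 f=7, (4,3) g=1 f=7, (5,0) g=3 f=5, (5,3) g=2 f=7, (6,1) g=3 f=5]; closed=[(4,2), (5,1), (5,2)]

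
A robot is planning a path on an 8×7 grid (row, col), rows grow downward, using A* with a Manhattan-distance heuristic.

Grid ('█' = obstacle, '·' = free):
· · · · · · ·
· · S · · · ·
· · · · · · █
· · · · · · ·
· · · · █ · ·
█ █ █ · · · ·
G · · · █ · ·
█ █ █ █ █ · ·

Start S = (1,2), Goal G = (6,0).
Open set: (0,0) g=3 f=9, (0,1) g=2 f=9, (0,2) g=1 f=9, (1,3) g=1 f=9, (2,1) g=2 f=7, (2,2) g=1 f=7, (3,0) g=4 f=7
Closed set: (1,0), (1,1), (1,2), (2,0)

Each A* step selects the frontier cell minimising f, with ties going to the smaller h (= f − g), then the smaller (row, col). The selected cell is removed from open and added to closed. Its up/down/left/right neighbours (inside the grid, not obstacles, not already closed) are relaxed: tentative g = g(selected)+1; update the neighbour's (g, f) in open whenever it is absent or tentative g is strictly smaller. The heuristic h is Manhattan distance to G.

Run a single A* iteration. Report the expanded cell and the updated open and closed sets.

step 1: expand (3,0) (f=7, h=3) → closed; open now [(0,0) g=3 f=9, (0,1) g=2 f=9, (0,2) g=1 f=9, (1,3) g=1 f=9, (2,1) g=2 f=7, (2,2) g=1 f=7, (3,1) g=5 f=9, (4,0) g=5 f=7]

expanded=(3,0); open=[(0,0) g=3 f=9, (0,1) g=2 f=9, (0,2) g=1 f=9, (1,3) g=1 f=9, (2,1) g=2 f=7, (2,2) g=1 f=7, (3,1) g=5 f=9, (4,0) g=5 f=7]; closed=[(1,0), (1,1), (1,2), (2,0), (3,0)]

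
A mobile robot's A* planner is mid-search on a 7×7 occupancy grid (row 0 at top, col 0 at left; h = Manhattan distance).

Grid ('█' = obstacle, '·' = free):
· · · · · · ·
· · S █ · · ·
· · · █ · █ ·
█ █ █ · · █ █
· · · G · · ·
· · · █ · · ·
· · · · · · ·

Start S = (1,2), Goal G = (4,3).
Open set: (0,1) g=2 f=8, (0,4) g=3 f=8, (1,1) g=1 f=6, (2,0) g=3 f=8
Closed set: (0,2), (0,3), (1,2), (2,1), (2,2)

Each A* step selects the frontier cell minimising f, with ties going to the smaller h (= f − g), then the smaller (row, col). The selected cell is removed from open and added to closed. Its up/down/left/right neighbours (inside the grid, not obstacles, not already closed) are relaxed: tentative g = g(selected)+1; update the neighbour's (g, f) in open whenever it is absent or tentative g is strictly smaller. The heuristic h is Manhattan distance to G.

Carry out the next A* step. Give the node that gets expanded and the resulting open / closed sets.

step 1: expand (1,1) (f=6, h=5) → closed; open now [(0,1) g=2 f=8, (0,4) g=3 f=8, (1,0) g=2 f=8, (2,0) g=3 f=8]

expanded=(1,1); open=[(0,1) g=2 f=8, (0,4) g=3 f=8, (1,0) g=2 f=8, (2,0) g=3 f=8]; closed=[(0,2), (0,3), (1,1), (1,2), (2,1), (2,2)]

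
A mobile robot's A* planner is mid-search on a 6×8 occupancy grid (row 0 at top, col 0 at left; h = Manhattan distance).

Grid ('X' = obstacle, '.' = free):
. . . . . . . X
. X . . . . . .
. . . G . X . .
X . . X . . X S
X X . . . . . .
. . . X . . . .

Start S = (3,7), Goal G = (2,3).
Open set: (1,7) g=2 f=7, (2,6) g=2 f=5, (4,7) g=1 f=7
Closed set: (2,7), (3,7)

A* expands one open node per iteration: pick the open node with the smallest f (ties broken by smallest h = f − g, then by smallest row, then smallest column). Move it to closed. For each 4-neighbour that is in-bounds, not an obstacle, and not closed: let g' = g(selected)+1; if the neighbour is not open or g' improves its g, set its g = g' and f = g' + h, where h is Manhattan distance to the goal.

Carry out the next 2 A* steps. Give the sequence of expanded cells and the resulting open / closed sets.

step 1: expand (2,6) (f=5, h=3) → closed; open now [(1,6) g=3 f=7, (1,7) g=2 f=7, (4,7) g=1 f=7]
step 2: expand (1,6) (f=7, h=4) → closed; open now [(0,6) g=4 f=9, (1,5) g=4 f=7, (1,7) g=2 f=7, (4,7) g=1 f=7]

order=[(2,6) → (1,6)]; open=[(0,6) g=4 f=9, (1,5) g=4 f=7, (1,7) g=2 f=7, (4,7) g=1 f=7]; closed=[(1,6), (2,6), (2,7), (3,7)]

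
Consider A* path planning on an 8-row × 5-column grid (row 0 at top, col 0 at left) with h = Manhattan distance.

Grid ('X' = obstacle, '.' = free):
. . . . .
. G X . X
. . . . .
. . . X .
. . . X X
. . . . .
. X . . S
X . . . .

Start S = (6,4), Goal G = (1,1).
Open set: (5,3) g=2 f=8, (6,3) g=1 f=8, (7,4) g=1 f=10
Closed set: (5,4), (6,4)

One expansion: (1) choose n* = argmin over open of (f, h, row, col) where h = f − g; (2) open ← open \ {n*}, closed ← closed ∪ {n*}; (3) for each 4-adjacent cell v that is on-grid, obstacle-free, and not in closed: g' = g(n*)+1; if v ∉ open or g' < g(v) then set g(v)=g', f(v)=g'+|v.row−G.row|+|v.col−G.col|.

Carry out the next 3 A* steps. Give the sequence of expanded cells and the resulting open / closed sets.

step 1: expand (5,3) (f=8, h=6) → closed; open now [(5,2) g=3 f=8, (6,3) g=1 f=8, (7,4) g=1 f=10]
step 2: expand (5,2) (f=8, h=5) → closed; open now [(4,2) g=4 f=8, (5,1) g=4 f=8, (6,2) g=4 f=10, (6,3) g=1 f=8, (7,4) g=1 f=10]
step 3: expand (4,2) (f=8, h=4) → closed; open now [(3,2) g=5 f=8, (4,1) g=5 f=8, (5,1) g=4 f=8, (6,2) g=4 f=10, (6,3) g=1 f=8, (7,4) g=1 f=10]

order=[(5,3) → (5,2) → (4,2)]; open=[(3,2) g=5 f=8, (4,1) g=5 f=8, (5,1) g=4 f=8, (6,2) g=4 f=10, (6,3) g=1 f=8, (7,4) g=1 f=10]; closed=[(4,2), (5,2), (5,3), (5,4), (6,4)]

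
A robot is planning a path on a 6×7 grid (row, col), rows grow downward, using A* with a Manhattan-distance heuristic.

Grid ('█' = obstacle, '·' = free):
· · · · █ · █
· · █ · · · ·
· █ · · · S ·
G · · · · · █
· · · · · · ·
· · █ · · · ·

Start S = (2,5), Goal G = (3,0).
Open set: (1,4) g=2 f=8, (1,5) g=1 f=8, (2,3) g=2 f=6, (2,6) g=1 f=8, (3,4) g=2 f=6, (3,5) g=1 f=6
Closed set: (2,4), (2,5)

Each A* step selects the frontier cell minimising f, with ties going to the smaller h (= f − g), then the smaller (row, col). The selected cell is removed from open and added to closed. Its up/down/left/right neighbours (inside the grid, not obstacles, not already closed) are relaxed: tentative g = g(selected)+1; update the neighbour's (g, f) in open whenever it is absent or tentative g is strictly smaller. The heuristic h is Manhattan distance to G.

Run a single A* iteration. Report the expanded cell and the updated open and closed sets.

step 1: expand (2,3) (f=6, h=4) → closed; open now [(1,3) g=3 f=8, (1,4) g=2 f=8, (1,5) g=1 f=8, (2,2) g=3 f=6, (2,6) g=1 f=8, (3,3) g=3 f=6, (3,4) g=2 f=6, (3,5) g=1 f=6]

expanded=(2,3); open=[(1,3) g=3 f=8, (1,4) g=2 f=8, (1,5) g=1 f=8, (2,2) g=3 f=6, (2,6) g=1 f=8, (3,3) g=3 f=6, (3,4) g=2 f=6, (3,5) g=1 f=6]; closed=[(2,3), (2,4), (2,5)]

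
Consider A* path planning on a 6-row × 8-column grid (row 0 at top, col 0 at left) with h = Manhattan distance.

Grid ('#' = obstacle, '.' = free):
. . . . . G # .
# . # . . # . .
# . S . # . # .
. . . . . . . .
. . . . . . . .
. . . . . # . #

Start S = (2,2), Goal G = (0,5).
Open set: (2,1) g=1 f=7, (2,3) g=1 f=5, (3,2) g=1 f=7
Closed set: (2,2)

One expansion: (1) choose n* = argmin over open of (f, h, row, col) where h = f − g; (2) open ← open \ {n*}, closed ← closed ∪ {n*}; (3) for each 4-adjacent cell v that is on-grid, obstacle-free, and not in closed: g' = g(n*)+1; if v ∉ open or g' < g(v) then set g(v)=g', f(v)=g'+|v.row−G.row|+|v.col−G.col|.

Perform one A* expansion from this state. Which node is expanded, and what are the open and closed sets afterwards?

step 1: expand (2,3) (f=5, h=4) → closed; open now [(1,3) g=2 f=5, (2,1) g=1 f=7, (3,2) g=1 f=7, (3,3) g=2 f=7]

expanded=(2,3); open=[(1,3) g=2 f=5, (2,1) g=1 f=7, (3,2) g=1 f=7, (3,3) g=2 f=7]; closed=[(2,2), (2,3)]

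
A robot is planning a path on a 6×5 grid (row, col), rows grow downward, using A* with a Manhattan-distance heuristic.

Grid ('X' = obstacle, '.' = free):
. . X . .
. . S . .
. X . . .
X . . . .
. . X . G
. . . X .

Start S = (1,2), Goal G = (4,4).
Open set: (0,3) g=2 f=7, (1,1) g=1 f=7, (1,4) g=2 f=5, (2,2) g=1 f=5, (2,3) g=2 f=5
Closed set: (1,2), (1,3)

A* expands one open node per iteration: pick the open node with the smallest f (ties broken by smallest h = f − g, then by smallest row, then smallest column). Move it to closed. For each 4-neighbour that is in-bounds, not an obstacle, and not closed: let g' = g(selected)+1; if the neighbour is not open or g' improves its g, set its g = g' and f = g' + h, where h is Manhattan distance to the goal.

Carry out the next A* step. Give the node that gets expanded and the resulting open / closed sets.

step 1: expand (1,4) (f=5, h=3) → closed; open now [(0,3) g=2 f=7, (0,4) g=3 f=7, (1,1) g=1 f=7, (2,2) g=1 f=5, (2,3) g=2 f=5, (2,4) g=3 f=5]

expanded=(1,4); open=[(0,3) g=2 f=7, (0,4) g=3 f=7, (1,1) g=1 f=7, (2,2) g=1 f=5, (2,3) g=2 f=5, (2,4) g=3 f=5]; closed=[(1,2), (1,3), (1,4)]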